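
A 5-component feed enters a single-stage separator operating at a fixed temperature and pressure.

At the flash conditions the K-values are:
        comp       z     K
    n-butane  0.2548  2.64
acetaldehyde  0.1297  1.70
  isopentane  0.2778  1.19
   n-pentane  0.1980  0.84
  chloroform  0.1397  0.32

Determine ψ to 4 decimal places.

Newton iteration, ψ⁰ = 0.69:
  ψ = 0.6900: g = 0.08934, g' = -0.4232 → ψ = 0.9011
  ψ = 0.9011: g = -0.01293, g' = -0.5805 → ψ = 0.8788
  ψ = 0.8788: g = -0.00032, g' = -0.5525 → ψ = 0.8782
Converged at ψ = 0.8782.

ψ = 0.8782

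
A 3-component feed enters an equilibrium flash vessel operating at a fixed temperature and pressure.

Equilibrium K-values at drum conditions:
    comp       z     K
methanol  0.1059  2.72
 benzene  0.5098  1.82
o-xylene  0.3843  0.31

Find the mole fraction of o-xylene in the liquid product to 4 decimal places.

Let ψ = V/F and solve Σ zᵢ(Kᵢ−1)/(1+ψ(Kᵢ−1)) = 0.
Feasibility: ΣzᵢKᵢ = 1.3350, Σzᵢ/Kᵢ = 1.5587 — both > 1, two phases present.
Newton–Raphson from ψ = 0.55:
  ψ = 0.5500: g = -0.04564, g' = -0.7208 → ψ = 0.4867
  ψ = 0.4867: g = -0.00129, g' = -0.6827 → ψ = 0.4848
Converged at ψ = 0.4848.
Compositions from xᵢ = zᵢ/(1+ψ(Kᵢ−1)), yᵢ = Kᵢxᵢ:
  methanol: x = 0.0577, y = 0.1571
  benzene: x = 0.3648, y = 0.6639
  o-xylene: x = 0.5775, y = 0.1790

x_o-xylene = 0.5775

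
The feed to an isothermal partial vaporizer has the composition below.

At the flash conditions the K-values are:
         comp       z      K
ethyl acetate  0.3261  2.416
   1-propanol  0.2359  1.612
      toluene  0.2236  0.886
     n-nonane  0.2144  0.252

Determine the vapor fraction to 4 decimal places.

ψ = 0.6560

Let ψ = V/F and solve Σ zᵢ(Kᵢ−1)/(1+ψ(Kᵢ−1)) = 0.
Check two-phase: ΣzᵢKᵢ = 1.4203 > 1 and Σzᵢ/Kᵢ = 1.3845 > 1, so g(0) = 0.4203 > 0 and g(1) = -0.3845 < 0.
Newton iteration, ψ⁰ = 0.53:
  ψ = 0.5300: g = 0.07996, g' = -0.5963 → ψ = 0.6641
  ψ = 0.6641: g = -0.00561, g' = -0.6954 → ψ = 0.6560
Converged at ψ = 0.6560.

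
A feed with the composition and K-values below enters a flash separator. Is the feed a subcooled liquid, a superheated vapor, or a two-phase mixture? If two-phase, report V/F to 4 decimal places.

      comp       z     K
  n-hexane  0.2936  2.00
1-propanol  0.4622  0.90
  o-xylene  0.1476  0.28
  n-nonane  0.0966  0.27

two-phase, V/F = 0.1760

ΣzᵢKᵢ = 1.0706; Σzᵢ/Kᵢ = 1.5453.
Both exceed 1, so a two-phase solution exists.
Rachford–Rice: g(ψ) = Σ zᵢ(Kᵢ−1)/(1+ψ(Kᵢ−1)) = 0.
Newton–Raphson from ψ = 0.32:
  ψ = 0.3200: g = -0.05542, g' = -0.3903 → ψ = 0.1780
  ψ = 0.1780: g = -0.00076, g' = -0.3850 → ψ = 0.1760
Converged at ψ = 0.1760.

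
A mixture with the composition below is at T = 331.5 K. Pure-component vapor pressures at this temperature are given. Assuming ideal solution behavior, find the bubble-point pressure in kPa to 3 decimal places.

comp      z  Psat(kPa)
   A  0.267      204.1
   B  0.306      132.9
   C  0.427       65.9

Pbub = 123.301 kPa

At the bubble point ψ → 0, so ΣzᵢKᵢ = 1 with Kᵢ = Pᵢˢᵃᵗ/P ⇒ P = ΣzᵢPᵢˢᵃᵗ.
P = 0.267·204.1 + 0.306·132.9 + 0.427·65.9 = 123.301 kPa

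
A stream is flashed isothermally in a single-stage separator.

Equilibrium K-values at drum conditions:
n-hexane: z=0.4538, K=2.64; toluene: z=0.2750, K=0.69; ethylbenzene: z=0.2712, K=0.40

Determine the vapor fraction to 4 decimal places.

Rachford–Rice: g(ψ) = Σ zᵢ(Kᵢ−1)/(1+ψ(Kᵢ−1)) = 0.
g(0) = ΣzᵢKᵢ − 1 = 0.4963 and g(1) = 1 − Σzᵢ/Kᵢ = -0.2484, so a root lies in (0, 1).
Iterate (Newton) starting at ψ = 0.38:
  ψ = 0.3800: g = 0.15109, g' = -0.6610 → ψ = 0.6086
  ψ = 0.6086: g = 0.01110, g' = -0.5881 → ψ = 0.6274
Converged at ψ = 0.6274.

ψ = 0.6274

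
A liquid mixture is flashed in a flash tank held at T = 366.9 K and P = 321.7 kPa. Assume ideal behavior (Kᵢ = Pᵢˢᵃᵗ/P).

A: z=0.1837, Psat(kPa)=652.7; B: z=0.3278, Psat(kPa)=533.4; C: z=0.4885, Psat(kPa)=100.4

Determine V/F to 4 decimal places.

Raoult's law: Kᵢ = Pᵢˢᵃᵗ/P = Pᵢˢᵃᵗ/321.7.
  K_A = 652.7/321.7 = 2.028909, K_B = 533.4/321.7 = 1.658067, K_C = 100.4/321.7 = 0.312092
Iterate (Newton) starting at V/F = 0.41:
  V/F = 0.4100: g = -0.16524, g' = -0.6327 → V/F = 0.1488
  V/F = 0.1488: g = -0.01399, g' = -0.5509 → V/F = 0.1234
Converged at V/F = 0.1234.

V/F = 0.1234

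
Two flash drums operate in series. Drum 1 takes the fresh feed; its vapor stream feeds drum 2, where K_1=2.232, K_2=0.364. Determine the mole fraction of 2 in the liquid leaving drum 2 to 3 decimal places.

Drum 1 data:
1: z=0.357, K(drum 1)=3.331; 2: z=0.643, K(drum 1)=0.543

Drum 1:
Let ψ₁ = V/F and solve Σ zᵢ(Kᵢ−1)/(1+ψ₁(Kᵢ−1)) = 0.
Check two-phase: ΣzᵢKᵢ = 1.538 > 1 and Σzᵢ/Kᵢ = 1.291 > 1, so g(0) = 0.538 > 0 and g(1) = -0.291 < 0.
Binary case is linear: z₁(K₁−1)(1+ψ₁(K₂−1)) + z₂(K₂−1)(1+ψ₁(K₁−1)) = 0
⇒ ψ₁ = [z₁(K₁−1)+z₂(K₂−1)] / [−(K₁−1)(K₂−1)] = 0.5383/1.0653 = 0.505
Drum-1 compositions:
  1: x = 0.164, y = 0.546
  2: x = 0.836, y = 0.454
Drum-2 feed = drum-1 vapor: z₂ = (0.5460, 0.4540).
Drum 2:
Material balance + equilibrium reduce to Σ zᵢ(Kᵢ−1)/(1+ψ₂(Kᵢ−1)) = 0.
Check two-phase: ΣzᵢKᵢ = 1.384 > 1 and Σzᵢ/Kᵢ = 1.492 > 1, so g(0) = 0.384 > 0 and g(1) = -0.492 < 0.
Iterate (Newton) starting at ψ₂ = 0.37:
  ψ₂ = 0.370: g = 0.0845, g' = -0.705 → ψ₂ = 0.490
Converged at ψ₂ = 0.490.
  1: x = 0.340, y = 0.760
  2: x = 0.660, y = 0.240

x_2 (drum 2) = 0.660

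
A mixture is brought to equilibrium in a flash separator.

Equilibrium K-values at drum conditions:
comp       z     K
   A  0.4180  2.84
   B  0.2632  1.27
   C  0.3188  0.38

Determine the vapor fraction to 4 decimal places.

Rachford–Rice: g(ψ) = Σ zᵢ(Kᵢ−1)/(1+ψ(Kᵢ−1)) = 0.
Feasibility: ΣzᵢKᵢ = 1.6425, Σzᵢ/Kᵢ = 1.1934 — both > 1, two phases present.
Newton–Raphson from ψ = 0.63:
  ψ = 0.6300: g = 0.09259, g' = -0.6475 → ψ = 0.7730
  ψ = 0.7730: g = -0.00325, g' = -0.7062 → ψ = 0.7684
Converged at ψ = 0.7684.

ψ = 0.7684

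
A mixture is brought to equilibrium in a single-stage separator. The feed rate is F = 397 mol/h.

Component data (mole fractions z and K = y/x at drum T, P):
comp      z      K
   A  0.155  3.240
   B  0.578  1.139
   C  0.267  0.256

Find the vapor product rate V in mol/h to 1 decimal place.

Material balance + equilibrium reduce to Σ zᵢ(Kᵢ−1)/(1+β(Kᵢ−1)) = 0.
Check two-phase: ΣzᵢKᵢ = 1.229 > 1 and Σzᵢ/Kᵢ = 1.598 > 1, so g(0) = 0.229 > 0 and g(1) = -0.598 < 0.
Iterate (Newton) starting at β = 0.5:
  β = 0.500: g = -0.0774, g' = -0.558 → β = 0.361
  β = 0.361: g = -0.0032, g' = -0.524 → β = 0.355
Converged at β = 0.355.
Then V = β·F = 0.3550·397 = 141.0 mol/h and L = F − V = 256.0 mol/h.

V = 141.0 mol/h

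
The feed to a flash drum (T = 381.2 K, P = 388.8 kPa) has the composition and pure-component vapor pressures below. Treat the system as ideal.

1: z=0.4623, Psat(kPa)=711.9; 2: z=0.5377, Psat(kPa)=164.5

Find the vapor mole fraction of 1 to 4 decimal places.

Raoult's law: Kᵢ = Pᵢˢᵃᵗ/P = Pᵢˢᵃᵗ/388.8.
  K_1 = 711.9/388.8 = 1.831019, K_2 = 164.5/388.8 = 0.423097
Let β = V/F and solve Σ zᵢ(Kᵢ−1)/(1+β(Kᵢ−1)) = 0.
g(0) = ΣzᵢKᵢ − 1 = 0.0740 and g(1) = 1 − Σzᵢ/Kᵢ = -0.5234, so a root lies in (0, 1).
Iterate (Newton) starting at β = 0.37:
  β = 0.3700: g = -0.10055, g' = -0.4760 → β = 0.1588
  β = 0.1588: g = -0.00208, g' = -0.4660 → β = 0.1543
Converged at β = 0.1543.
Compositions from xᵢ = zᵢ/(1+β(Kᵢ−1)), yᵢ = Kᵢxᵢ:
  1: x = 0.4098, y = 0.7503
  2: x = 0.5902, y = 0.2497

y_1 = 0.7503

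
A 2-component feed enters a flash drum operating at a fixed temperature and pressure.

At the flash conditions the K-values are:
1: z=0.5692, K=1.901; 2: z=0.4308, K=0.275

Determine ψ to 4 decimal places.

ψ = 0.3070

Material balance + equilibrium reduce to Σ zᵢ(Kᵢ−1)/(1+ψ(Kᵢ−1)) = 0.
Check two-phase: ΣzᵢKᵢ = 1.2005 > 1 and Σzᵢ/Kᵢ = 1.8660 > 1, so g(0) = 0.2005 > 0 and g(1) = -0.8660 < 0.
Newton–Raphson from ψ = 0.5:
  ψ = 0.5000: g = -0.13636, g' = -0.7768 → ψ = 0.3245
  ψ = 0.3245: g = -0.01156, g' = -0.6638 → ψ = 0.3070
Converged at ψ = 0.3070.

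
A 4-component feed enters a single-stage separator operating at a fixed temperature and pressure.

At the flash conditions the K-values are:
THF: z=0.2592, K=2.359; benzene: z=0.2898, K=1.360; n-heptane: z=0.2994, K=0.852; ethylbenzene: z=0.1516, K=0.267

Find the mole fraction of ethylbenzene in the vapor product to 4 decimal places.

y_ethylbenzene = 0.0798

Let ψ = V/F and solve Σ zᵢ(Kᵢ−1)/(1+ψ(Kᵢ−1)) = 0.
g(0) = ΣzᵢKᵢ − 1 = 0.3011 and g(1) = 1 − Σzᵢ/Kᵢ = -0.2422, so a root lies in (0, 1).
Newton iteration, ψ⁰ = 0.34:
  ψ = 0.3400: g = 0.13921, g' = -0.4055 → ψ = 0.6833
  ψ = 0.6833: g = -0.00554, g' = -0.4879 → ψ = 0.6719
  ψ = 0.6719: g = -0.00005, g' = -0.4795 → ψ = 0.6718
Converged at ψ = 0.6718.
Compositions from xᵢ = zᵢ/(1+ψ(Kᵢ−1)), yᵢ = Kᵢxᵢ:
  THF: x = 0.1355, y = 0.3196
  benzene: x = 0.2334, y = 0.3174
  n-heptane: x = 0.3325, y = 0.2833
  ethylbenzene: x = 0.2987, y = 0.0798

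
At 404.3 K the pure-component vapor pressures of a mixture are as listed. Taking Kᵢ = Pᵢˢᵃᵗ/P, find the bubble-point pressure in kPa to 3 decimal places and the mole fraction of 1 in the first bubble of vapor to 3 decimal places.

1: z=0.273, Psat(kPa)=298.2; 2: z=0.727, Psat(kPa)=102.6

Pbub = 155.999 kPa, y_1 = 0.522

At the bubble point ψ → 0, so ΣzᵢKᵢ = 1 with Kᵢ = Pᵢˢᵃᵗ/P ⇒ P = ΣzᵢPᵢˢᵃᵗ.
P = 0.273·298.2 + 0.727·102.6 = 155.999 kPa
yᵢ = zᵢPᵢˢᵃᵗ/P ⇒ y_1 = 0.273·298.2/155.999 = 0.522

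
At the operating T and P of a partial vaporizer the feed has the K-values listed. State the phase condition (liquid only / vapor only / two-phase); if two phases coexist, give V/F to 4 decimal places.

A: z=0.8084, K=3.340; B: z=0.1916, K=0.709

ΣzᵢKᵢ = 2.8359; Σzᵢ/Kᵢ = 0.5123.
Since Σzᵢ/Kᵢ < 1 the mixture is above its dew point — single vapor phase.

vapor only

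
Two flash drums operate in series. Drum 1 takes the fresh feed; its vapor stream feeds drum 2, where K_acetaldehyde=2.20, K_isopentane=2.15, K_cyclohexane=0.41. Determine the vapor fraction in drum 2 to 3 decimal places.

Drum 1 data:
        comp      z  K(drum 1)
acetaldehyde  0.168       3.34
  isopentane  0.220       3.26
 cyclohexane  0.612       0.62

Drum 1:
Material balance + equilibrium reduce to Σ zᵢ(Kᵢ−1)/(1+ψ₁(Kᵢ−1)) = 0.
Feasibility: ΣzᵢKᵢ = 1.658, Σzᵢ/Kᵢ = 1.105 — both > 1, two phases present.
Newton iteration, ψ₁⁰ = 0.42:
  ψ₁ = 0.420: g = 0.1766, g' = -0.655 → ψ₁ = 0.690
  ψ₁ = 0.690: g = 0.0296, g' = -0.469 → ψ₁ = 0.753
  ψ₁ = 0.753: g = 0.0007, g' = -0.448 → ψ₁ = 0.754
Converged at ψ₁ = 0.754.
Drum-1 compositions:
  acetaldehyde: x = 0.061, y = 0.203
  isopentane: x = 0.081, y = 0.265
  cyclohexane: x = 0.858, y = 0.532
Drum-2 feed = drum-1 vapor: z₂ = (0.2029, 0.2652, 0.5319).
Drum 2:
Material balance + equilibrium reduce to Σ zᵢ(Kᵢ−1)/(1+ψ₂(Kᵢ−1)) = 0.
g(0) = ΣzᵢKᵢ − 1 = 0.235 and g(1) = 1 − Σzᵢ/Kᵢ = -0.513, so a root lies in (0, 1).
Newton–Raphson from ψ₂ = 0.5:
  ψ₂ = 0.500: g = -0.0993, g' = -0.628 → ψ₂ = 0.342
  ψ₂ = 0.342: g = -0.0015, g' = -0.618 → ψ₂ = 0.339
Converged at ψ₂ = 0.339.
  acetaldehyde: x = 0.144, y = 0.317
  isopentane: x = 0.191, y = 0.410
  cyclohexane: x = 0.665, y = 0.273

V/F (drum 2) = 0.339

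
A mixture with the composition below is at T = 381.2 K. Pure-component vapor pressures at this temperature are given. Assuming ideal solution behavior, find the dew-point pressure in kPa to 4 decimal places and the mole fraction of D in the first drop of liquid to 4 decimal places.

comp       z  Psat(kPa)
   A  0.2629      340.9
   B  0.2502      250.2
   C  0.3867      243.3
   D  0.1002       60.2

Pdew = 199.0033 kPa, x_D = 0.3312

At the dew point ψ → 1, so Σzᵢ/Kᵢ = 1 with Kᵢ = Pᵢˢᵃᵗ/P ⇒ 1/P = Σzᵢ/Pᵢˢᵃᵗ.
1/P = 0.2629/340.9 + 0.2502/250.2 + 0.3867/243.3 + 0.1002/60.2 = 0.0050250 ⇒ P = 199.0033 kPa
xᵢ = zᵢP/Pᵢˢᵃᵗ ⇒ x_D = 0.1002·199.0033/60.2 = 0.3312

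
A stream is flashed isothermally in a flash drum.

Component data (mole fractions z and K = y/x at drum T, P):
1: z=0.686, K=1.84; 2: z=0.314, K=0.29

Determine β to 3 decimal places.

Material balance + equilibrium reduce to Σ zᵢ(Kᵢ−1)/(1+β(Kᵢ−1)) = 0.
Check two-phase: ΣzᵢKᵢ = 1.353 > 1 and Σzᵢ/Kᵢ = 1.456 > 1, so g(0) = 0.353 > 0 and g(1) = -0.456 < 0.
Binary case is linear: z₁(K₁−1)(1+β(K₂−1)) + z₂(K₂−1)(1+β(K₁−1)) = 0
⇒ β = [z₁(K₁−1)+z₂(K₂−1)] / [−(K₁−1)(K₂−1)] = 0.3533/0.5964 = 0.592

β = 0.592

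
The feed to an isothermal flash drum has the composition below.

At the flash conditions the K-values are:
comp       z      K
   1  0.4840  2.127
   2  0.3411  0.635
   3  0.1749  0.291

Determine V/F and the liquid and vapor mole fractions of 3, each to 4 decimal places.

Material balance + equilibrium reduce to Σ zᵢ(Kᵢ−1)/(1+V/F(Kᵢ−1)) = 0.
Feasibility: ΣzᵢKᵢ = 1.2970, Σzᵢ/Kᵢ = 1.3657 — both > 1, two phases present.
Newton–Raphson from V/F = 0.5:
  V/F = 0.5000: g = 0.00448, g' = -0.5305 → V/F = 0.5084
Converged at V/F = 0.5084.
Compositions from xᵢ = zᵢ/(1+V/F(Kᵢ−1)), yᵢ = Kᵢxᵢ:
  1: x = 0.3077, y = 0.6545
  2: x = 0.4188, y = 0.2660
  3: x = 0.2735, y = 0.0796

V/F = 0.5084, x_3 = 0.2735, y_3 = 0.0796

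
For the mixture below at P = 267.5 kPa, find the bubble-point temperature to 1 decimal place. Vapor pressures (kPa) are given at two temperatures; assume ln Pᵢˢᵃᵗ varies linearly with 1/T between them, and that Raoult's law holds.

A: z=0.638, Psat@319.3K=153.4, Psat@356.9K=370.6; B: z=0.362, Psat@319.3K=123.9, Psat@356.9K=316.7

Bubble-point temperature: ΣzᵢPᵢˢᵃᵗ(T) = P. Interpolate ln Pᵢˢᵃᵗ = aᵢ + bᵢ/T.
  T = 319.3 K: ΣzᵢPᵢˢᵃᵗ = 142.72 kPa
  T = 356.9 K: ΣzᵢPᵢˢᵃᵗ = 351.09 kPa
  T = 338.1 K: ΣzᵢPᵢˢᵃᵗ = 229.50 kPa
  T = 347.5 K: ΣzᵢPᵢˢᵃᵗ = 285.49 kPa
  T = 342.8 K: ΣzᵢPᵢˢᵃᵗ = 256.35 kPa
  T = 345.1 K: ΣzᵢPᵢˢᵃᵗ = 270.32 kPa
Interpolating between 342.8 K and 345.1 K gives T ≈ 344.6 K.

T = 344.6 K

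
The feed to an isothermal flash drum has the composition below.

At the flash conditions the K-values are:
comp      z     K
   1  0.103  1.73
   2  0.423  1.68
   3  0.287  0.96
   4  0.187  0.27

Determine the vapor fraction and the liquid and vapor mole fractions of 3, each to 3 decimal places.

ψ = 0.604, x_3 = 0.294, y_3 = 0.282

Rachford–Rice: g(ψ) = Σ zᵢ(Kᵢ−1)/(1+ψ(Kᵢ−1)) = 0.
g(0) = ΣzᵢKᵢ − 1 = 0.215 and g(1) = 1 − Σzᵢ/Kᵢ = -0.303, so a root lies in (0, 1).
Newton iteration, ψ⁰ = 0.52:
  ψ = 0.520: g = 0.0352, g' = -0.395 → ψ = 0.609
  ψ = 0.609: g = -0.0022, g' = -0.448 → ψ = 0.604
Converged at ψ = 0.604.
Compositions from xᵢ = zᵢ/(1+ψ(Kᵢ−1)), yᵢ = Kᵢxᵢ:
  1: x = 0.071, y = 0.124
  2: x = 0.300, y = 0.504
  3: x = 0.294, y = 0.282
  4: x = 0.335, y = 0.090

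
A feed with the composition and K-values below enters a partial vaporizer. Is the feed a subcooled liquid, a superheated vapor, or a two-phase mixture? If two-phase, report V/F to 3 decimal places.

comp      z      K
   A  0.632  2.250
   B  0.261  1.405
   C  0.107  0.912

ΣzᵢKᵢ = 1.886; Σzᵢ/Kᵢ = 0.584.
Since Σzᵢ/Kᵢ < 1 the mixture is above its dew point — single vapor phase.

superheated vapor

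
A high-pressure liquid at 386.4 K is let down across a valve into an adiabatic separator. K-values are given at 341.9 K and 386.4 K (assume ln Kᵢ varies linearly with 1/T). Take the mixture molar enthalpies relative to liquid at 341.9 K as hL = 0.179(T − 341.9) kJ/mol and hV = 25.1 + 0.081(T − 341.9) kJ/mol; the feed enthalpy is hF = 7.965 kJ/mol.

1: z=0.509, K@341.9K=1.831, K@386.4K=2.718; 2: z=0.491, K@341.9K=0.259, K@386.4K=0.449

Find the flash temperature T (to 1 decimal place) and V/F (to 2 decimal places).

Adiabatic flash: solve Rachford–Rice at each trial T, then check hF = ψ·hV(T) + (1−ψ)·hL(T).
  T = 341.9 K: K = (1.831, 0.259), RR gives ψ = 0.096, H_out = 2.411 kJ/mol
  T = 386.4 K: K = (2.718, 0.449), RR gives ψ = 0.638, H_out = 21.197 kJ/mol
  T = 364.1 K: K = (2.257, 0.347), RR gives ψ = 0.388, H_out = 12.876 kJ/mol
  T = 353.0 K: K = (2.040, 0.301), RR gives ψ = 0.256, H_out = 8.130 kJ/mol
  T = 347.4 K: K = (1.933, 0.279), RR gives ψ = 0.180, H_out = 5.409 kJ/mol
  T = 350.2 K: K = (1.986, 0.290), RR gives ψ = 0.219, H_out = 6.805 kJ/mol
  T = 351.6 K: K = (2.013, 0.295), RR gives ψ = 0.238, H_out = 7.476 kJ/mol
Linear interpolation between T = 351.6 (H_out = 7.476) and T = 353.0 (H_out = 8.130) on hF = 7.965 gives T ≈ 352.6 K, at which ψ = 0.25.

T = 352.6 K, V/F = 0.25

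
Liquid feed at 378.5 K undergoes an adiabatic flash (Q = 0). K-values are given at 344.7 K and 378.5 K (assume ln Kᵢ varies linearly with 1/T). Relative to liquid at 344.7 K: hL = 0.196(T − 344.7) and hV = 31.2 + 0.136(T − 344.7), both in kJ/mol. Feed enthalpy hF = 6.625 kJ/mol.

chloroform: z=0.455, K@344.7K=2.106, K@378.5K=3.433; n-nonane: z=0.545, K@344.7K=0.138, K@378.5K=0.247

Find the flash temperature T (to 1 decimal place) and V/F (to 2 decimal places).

T = 353.6 K, V/F = 0.16

Adiabatic flash: solve Rachford–Rice at each trial T, then check hF = ψ·hV(T) + (1−ψ)·hL(T).
  T = 344.7 K: K = (2.106, 0.138), RR gives ψ = 0.035, H_out = 1.094 kJ/mol
  T = 378.5 K: K = (3.433, 0.247), RR gives ψ = 0.380, H_out = 17.717 kJ/mol
  T = 361.6 K: K = (2.720, 0.187), RR gives ψ = 0.243, H_out = 10.643 kJ/mol
  T = 353.1 K: K = (2.399, 0.161), RR gives ψ = 0.153, H_out = 6.336 kJ/mol
  T = 357.4 K: K = (2.558, 0.174), RR gives ψ = 0.201, H_out = 8.608 kJ/mol
  T = 355.2 K: K = (2.476, 0.167), RR gives ψ = 0.177, H_out = 7.473 kJ/mol
Linear interpolation between T = 353.1 (H_out = 6.336) and T = 355.2 (H_out = 7.473) on hF = 6.625 gives T ≈ 353.6 K, at which ψ = 0.16.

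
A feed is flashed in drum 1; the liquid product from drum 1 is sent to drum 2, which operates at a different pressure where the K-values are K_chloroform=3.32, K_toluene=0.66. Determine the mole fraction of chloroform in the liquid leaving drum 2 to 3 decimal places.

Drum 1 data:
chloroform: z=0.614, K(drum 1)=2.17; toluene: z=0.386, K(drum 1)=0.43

x_chloroform (drum 2) = 0.128

Drum 1:
Let ψ₁ = V/F and solve Σ zᵢ(Kᵢ−1)/(1+ψ₁(Kᵢ−1)) = 0.
g(0) = ΣzᵢKᵢ − 1 = 0.498 and g(1) = 1 − Σzᵢ/Kᵢ = -0.181, so a root lies in (0, 1).
Newton–Raphson from ψ₁ = 0.5:
  ψ₁ = 0.500: g = 0.1455, g' = -0.580 → ψ₁ = 0.751
  ψ₁ = 0.751: g = -0.0023, g' = -0.622 → ψ₁ = 0.747
Converged at ψ₁ = 0.747.
Drum-1 compositions:
  chloroform: x = 0.328, y = 0.711
  toluene: x = 0.672, y = 0.289
Drum-2 feed = drum-1 liquid: z₂ = (0.3276, 0.6724).
Drum 2:
Binary case is linear: z₁(K₁−1)(1+ψ₂(K₂−1)) + z₂(K₂−1)(1+ψ₂(K₁−1)) = 0
⇒ ψ₂ = [z₁(K₁−1)+z₂(K₂−1)] / [−(K₁−1)(K₂−1)] = 0.5314/0.7888 = 0.674
  chloroform: x = 0.128, y = 0.424
  toluene: x = 0.872, y = 0.576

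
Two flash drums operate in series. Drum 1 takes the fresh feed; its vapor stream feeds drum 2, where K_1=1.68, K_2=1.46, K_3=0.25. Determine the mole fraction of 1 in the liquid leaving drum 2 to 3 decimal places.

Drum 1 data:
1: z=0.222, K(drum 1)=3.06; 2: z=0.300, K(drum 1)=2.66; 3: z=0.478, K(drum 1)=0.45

Drum 1:
Rachford–Rice: g(ψ₁) = Σ zᵢ(Kᵢ−1)/(1+ψ₁(Kᵢ−1)) = 0.
g(0) = ΣzᵢKᵢ − 1 = 0.692 and g(1) = 1 − Σzᵢ/Kᵢ = -0.248, so a root lies in (0, 1).
Iterate (Newton) starting at ψ₁ = 0.59:
  ψ₁ = 0.590: g = 0.0688, g' = -0.720 → ψ₁ = 0.686
Converged at ψ₁ = 0.686.
Drum-1 compositions:
  1: x = 0.092, y = 0.281
  2: x = 0.140, y = 0.373
  3: x = 0.768, y = 0.346
Drum-2 feed = drum-1 vapor: z₂ = (0.2815, 0.3730, 0.3455).
Drum 2:
Newton iteration, ψ₂⁰ = 0.33:
  ψ₂ = 0.330: g = -0.0391, g' = -0.490 → ψ₂ = 0.250
  ψ₂ = 0.250: g = -0.0015, g' = -0.453 → ψ₂ = 0.247
Converged at ψ₂ = 0.247.
  1: x = 0.241, y = 0.405
  2: x = 0.335, y = 0.489
  3: x = 0.424, y = 0.106

x_1 (drum 2) = 0.241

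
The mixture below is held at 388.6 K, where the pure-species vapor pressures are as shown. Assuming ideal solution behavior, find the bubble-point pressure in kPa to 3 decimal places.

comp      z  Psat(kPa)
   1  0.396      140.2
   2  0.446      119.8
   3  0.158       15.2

At the bubble point ψ → 0, so ΣzᵢKᵢ = 1 with Kᵢ = Pᵢˢᵃᵗ/P ⇒ P = ΣzᵢPᵢˢᵃᵗ.
P = 0.396·140.2 + 0.446·119.8 + 0.158·15.2 = 111.352 kPa

Pbub = 111.352 kPa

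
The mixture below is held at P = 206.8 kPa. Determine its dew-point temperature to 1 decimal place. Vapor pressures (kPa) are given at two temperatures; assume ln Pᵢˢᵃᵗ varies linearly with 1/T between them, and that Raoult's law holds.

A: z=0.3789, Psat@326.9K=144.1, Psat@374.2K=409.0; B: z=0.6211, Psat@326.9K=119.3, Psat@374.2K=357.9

Dew-point temperature: Σzᵢ·P/Pᵢˢᵃᵗ(T) = 1. Interpolate ln Pᵢˢᵃᵗ = aᵢ + bᵢ/T.
  T = 326.9 K: ΣzᵢP/Pᵢˢᵃᵗ = 1.6204
  T = 374.2 K: ΣzᵢP/Pᵢˢᵃᵗ = 0.5505
  T = 350.5 K: ΣzᵢP/Pᵢˢᵃᵗ = 0.9116
  T = 338.7 K: ΣzᵢP/Pᵢˢᵃᵗ = 1.2033
  T = 344.6 K: ΣzᵢP/Pᵢˢᵃᵗ = 1.0448
  T = 347.6 K: ΣzᵢP/Pᵢˢᵃᵗ = 0.9743
  T = 346.1 K: ΣzᵢP/Pᵢˢᵃᵗ = 1.0088
Interpolating between 346.1 K and 347.6 K gives T ≈ 346.5 K.

T = 346.5 K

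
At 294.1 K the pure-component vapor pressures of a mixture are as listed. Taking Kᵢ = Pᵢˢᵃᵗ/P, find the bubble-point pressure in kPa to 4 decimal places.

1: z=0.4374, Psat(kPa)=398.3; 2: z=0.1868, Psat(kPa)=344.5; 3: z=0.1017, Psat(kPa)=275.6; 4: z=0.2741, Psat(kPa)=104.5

At the bubble point ψ → 0, so ΣzᵢKᵢ = 1 with Kᵢ = Pᵢˢᵃᵗ/P ⇒ P = ΣzᵢPᵢˢᵃᵗ.
P = 0.4374·398.3 + 0.1868·344.5 + 0.1017·275.6 + 0.2741·104.5 = 295.2410 kPa

Pbub = 295.2410 kPa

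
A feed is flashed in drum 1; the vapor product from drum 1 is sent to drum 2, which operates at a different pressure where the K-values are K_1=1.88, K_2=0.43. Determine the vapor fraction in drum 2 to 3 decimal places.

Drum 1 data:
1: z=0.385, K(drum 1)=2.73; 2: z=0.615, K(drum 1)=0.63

V/F (drum 2) = 0.254

Drum 1:
Rachford–Rice: g(ψ₁) = Σ zᵢ(Kᵢ−1)/(1+ψ₁(Kᵢ−1)) = 0.
Feasibility: ΣzᵢKᵢ = 1.439, Σzᵢ/Kᵢ = 1.117 — both > 1, two phases present.
Binary case is linear: z₁(K₁−1)(1+ψ₁(K₂−1)) + z₂(K₂−1)(1+ψ₁(K₁−1)) = 0
⇒ ψ₁ = [z₁(K₁−1)+z₂(K₂−1)] / [−(K₁−1)(K₂−1)] = 0.4385/0.6401 = 0.685
Drum-1 compositions:
  1: x = 0.176, y = 0.481
  2: x = 0.824, y = 0.519
Drum-2 feed = drum-1 vapor: z₂ = (0.4810, 0.5190).
Drum 2:
Material balance + equilibrium reduce to Σ zᵢ(Kᵢ−1)/(1+ψ₂(Kᵢ−1)) = 0.
Check two-phase: ΣzᵢKᵢ = 1.127 > 1 and Σzᵢ/Kᵢ = 1.463 > 1, so g(0) = 0.127 > 0 and g(1) = -0.463 < 0.
Newton iteration, ψ₂⁰ = 0.5:
  ψ₂ = 0.500: g = -0.1198, g' = -0.509 → ψ₂ = 0.265
  ψ₂ = 0.265: g = -0.0052, g' = -0.479 → ψ₂ = 0.254
Converged at ψ₂ = 0.254.
  1: x = 0.393, y = 0.739
  2: x = 0.607, y = 0.261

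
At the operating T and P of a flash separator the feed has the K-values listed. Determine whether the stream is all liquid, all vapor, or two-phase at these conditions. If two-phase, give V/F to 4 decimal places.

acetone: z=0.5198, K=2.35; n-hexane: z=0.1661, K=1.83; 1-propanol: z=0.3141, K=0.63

ΣzᵢKᵢ = 1.7234; Σzᵢ/Kᵢ = 0.8105.
Since Σzᵢ/Kᵢ < 1 the mixture is above its dew point — single vapor phase.

all vapor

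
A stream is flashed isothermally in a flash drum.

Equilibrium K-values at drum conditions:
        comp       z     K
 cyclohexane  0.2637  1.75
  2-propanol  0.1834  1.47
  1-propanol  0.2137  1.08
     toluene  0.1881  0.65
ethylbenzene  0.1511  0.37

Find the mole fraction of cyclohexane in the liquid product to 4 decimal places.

Material balance + equilibrium reduce to Σ zᵢ(Kᵢ−1)/(1+ψ(Kᵢ−1)) = 0.
g(0) = ΣzᵢKᵢ − 1 = 0.1400 and g(1) = 1 − Σzᵢ/Kᵢ = -0.1711, so a root lies in (0, 1).
Newton–Raphson from ψ = 0.34:
  ψ = 0.3400: g = 0.05269, g' = -0.2524 → ψ = 0.5487
  ψ = 0.5487: g = -0.00196, g' = -0.2767 → ψ = 0.5417
  ψ = 0.5417: g = -0.00001, g' = -0.2753 → ψ = 0.5416
Converged at ψ = 0.5416.
Compositions from xᵢ = zᵢ/(1+ψ(Kᵢ−1)), yᵢ = Kᵢxᵢ:
  cyclohexane: x = 0.1875, y = 0.3282
  2-propanol: x = 0.1462, y = 0.2149
  1-propanol: x = 0.2048, y = 0.2212
  toluene: x = 0.2321, y = 0.1509
  ethylbenzene: x = 0.2294, y = 0.0849

x_cyclohexane = 0.1875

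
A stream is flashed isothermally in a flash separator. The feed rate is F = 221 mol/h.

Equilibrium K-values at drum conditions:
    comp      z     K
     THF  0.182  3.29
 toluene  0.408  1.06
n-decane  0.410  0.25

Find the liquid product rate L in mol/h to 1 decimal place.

L = 191.0 mol/h

Material balance + equilibrium reduce to Σ zᵢ(Kᵢ−1)/(1+β(Kᵢ−1)) = 0.
g(0) = ΣzᵢKᵢ − 1 = 0.134 and g(1) = 1 − Σzᵢ/Kᵢ = -1.080, so a root lies in (0, 1).
Newton iteration, β⁰ = 0.44:
  β = 0.440: g = -0.2275, g' = -0.752 → β = 0.137
  β = 0.137: g = -0.0016, g' = -0.840 → β = 0.136
Converged at β = 0.136.
Then V = β·F = 0.1356·221 = 30.0 mol/h and L = F − V = 191.0 mol/h.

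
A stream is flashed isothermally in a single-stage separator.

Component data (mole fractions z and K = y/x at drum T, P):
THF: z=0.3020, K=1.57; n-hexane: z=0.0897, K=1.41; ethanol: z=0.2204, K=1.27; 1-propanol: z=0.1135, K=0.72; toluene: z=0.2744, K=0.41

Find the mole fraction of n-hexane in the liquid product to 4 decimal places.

Rachford–Rice: g(V/F) = Σ zᵢ(Kᵢ−1)/(1+V/F(Kᵢ−1)) = 0.
Feasibility: ΣzᵢKᵢ = 1.0747, Σzᵢ/Kᵢ = 1.2564 — both > 1, two phases present.
Newton iteration, V/F⁰ = 0.59:
  V/F = 0.5900: g = -0.07665, g' = -0.3142 → V/F = 0.3461
  V/F = 0.3461: g = -0.00821, g' = -0.2552 → V/F = 0.3139
  V/F = 0.3139: g = -0.00007, g' = -0.2507 → V/F = 0.3136
Converged at V/F = 0.3136.
Compositions from xᵢ = zᵢ/(1+V/F(Kᵢ−1)), yᵢ = Kᵢxᵢ:
  THF: x = 0.2562, y = 0.4022
  n-hexane: x = 0.0795, y = 0.1121
  ethanol: x = 0.2032, y = 0.2581
  1-propanol: x = 0.1244, y = 0.0896
  toluene: x = 0.3367, y = 0.1380

x_n-hexane = 0.0795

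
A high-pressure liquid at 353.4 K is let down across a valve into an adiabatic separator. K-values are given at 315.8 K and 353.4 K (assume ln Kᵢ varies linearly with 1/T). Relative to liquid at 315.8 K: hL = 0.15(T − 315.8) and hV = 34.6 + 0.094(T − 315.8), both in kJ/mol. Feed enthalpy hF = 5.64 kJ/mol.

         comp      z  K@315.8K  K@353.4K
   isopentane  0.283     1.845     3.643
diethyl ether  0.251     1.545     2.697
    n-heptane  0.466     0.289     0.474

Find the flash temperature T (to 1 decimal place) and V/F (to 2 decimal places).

Adiabatic flash: solve Rachford–Rice at each trial T, then check hF = ψ·hV(T) + (1−ψ)·hL(T).
  T = 315.8 K: K = (1.845, 1.545, 0.289), RR gives ψ = 0.087, H_out = 3.023 kJ/mol
  T = 353.4 K: K = (3.643, 2.697, 0.474), RR gives ψ = 0.797, H_out = 31.529 kJ/mol
  T = 334.6 K: K = (2.643, 2.073, 0.375), RR gives ψ = 0.510, H_out = 19.922 kJ/mol
  T = 325.2 K: K = (2.220, 1.797, 0.331), RR gives ψ = 0.336, H_out = 12.869 kJ/mol
  T = 320.5 K: K = (2.026, 1.668, 0.309), RR gives ψ = 0.226, H_out = 8.475 kJ/mol
  T = 318.1 K: K = (1.932, 1.605, 0.299), RR gives ψ = 0.160, H_out = 5.858 kJ/mol
Linear interpolation between T = 315.8 (H_out = 3.023) and T = 318.1 (H_out = 5.858) on hF = 5.64 gives T ≈ 317.9 K, at which ψ = 0.15.

T = 317.9 K, V/F = 0.15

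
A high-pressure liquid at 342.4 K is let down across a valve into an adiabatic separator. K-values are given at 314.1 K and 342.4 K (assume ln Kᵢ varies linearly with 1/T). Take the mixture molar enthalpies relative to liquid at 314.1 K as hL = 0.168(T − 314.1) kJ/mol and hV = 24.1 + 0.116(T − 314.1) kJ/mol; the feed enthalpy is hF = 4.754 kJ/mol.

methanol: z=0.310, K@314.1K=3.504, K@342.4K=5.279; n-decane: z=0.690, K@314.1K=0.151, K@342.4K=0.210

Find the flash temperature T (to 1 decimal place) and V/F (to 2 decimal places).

Adiabatic flash: solve Rachford–Rice at each trial T, then check hF = ψ·hV(T) + (1−ψ)·hL(T).
  T = 314.1 K: K = (3.504, 0.151), RR gives ψ = 0.090, H_out = 2.159 kJ/mol
  T = 342.4 K: K = (5.279, 0.210), RR gives ψ = 0.231, H_out = 9.985 kJ/mol
  T = 328.2 K: K = (4.336, 0.179), RR gives ψ = 0.171, H_out = 6.361 kJ/mol
  T = 321.1 K: K = (3.904, 0.165), RR gives ψ = 0.134, H_out = 4.346 kJ/mol
  T = 324.6 K: K = (4.114, 0.172), RR gives ψ = 0.153, H_out = 5.361 kJ/mol
  T = 322.9 K: K = (4.011, 0.168), RR gives ψ = 0.144, H_out = 4.873 kJ/mol
Linear interpolation between T = 321.1 (H_out = 4.346) and T = 322.9 (H_out = 4.873) on hF = 4.754 gives T ≈ 322.5 K, at which ψ = 0.14.

T = 322.5 K, V/F = 0.14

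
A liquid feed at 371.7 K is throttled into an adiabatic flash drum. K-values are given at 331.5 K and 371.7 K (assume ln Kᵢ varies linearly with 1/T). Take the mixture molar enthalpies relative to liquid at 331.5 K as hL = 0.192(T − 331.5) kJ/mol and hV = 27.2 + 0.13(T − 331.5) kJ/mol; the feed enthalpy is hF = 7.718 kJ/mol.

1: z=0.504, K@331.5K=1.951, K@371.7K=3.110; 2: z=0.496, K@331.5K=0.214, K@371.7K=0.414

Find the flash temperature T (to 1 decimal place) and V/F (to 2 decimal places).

T = 339.0 K, V/F = 0.23

Adiabatic flash: solve Rachford–Rice at each trial T, then check hF = ψ·hV(T) + (1−ψ)·hL(T).
  T = 331.5 K: K = (1.951, 0.214), RR gives ψ = 0.120, H_out = 3.255 kJ/mol
  T = 371.7 K: K = (3.110, 0.414), RR gives ψ = 0.625, H_out = 23.161 kJ/mol
  T = 351.6 K: K = (2.496, 0.303), RR gives ψ = 0.392, H_out = 14.032 kJ/mol
  T = 341.6 K: K = (2.216, 0.256), RR gives ψ = 0.270, H_out = 9.111 kJ/mol
  T = 336.6 K: K = (2.083, 0.235), RR gives ψ = 0.200, H_out = 6.369 kJ/mol
  T = 339.1 K: K = (2.149, 0.245), RR gives ψ = 0.236, H_out = 7.772 kJ/mol
  T = 337.9 K: K = (2.117, 0.240), RR gives ψ = 0.219, H_out = 7.107 kJ/mol
Linear interpolation between T = 337.9 (H_out = 7.107) and T = 339.1 (H_out = 7.772) on hF = 7.718 gives T ≈ 339.0 K, at which ψ = 0.23.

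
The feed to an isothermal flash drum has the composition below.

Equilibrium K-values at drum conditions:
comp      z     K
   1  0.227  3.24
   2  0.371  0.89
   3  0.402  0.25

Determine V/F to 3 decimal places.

V/F = 0.149

Material balance + equilibrium reduce to Σ zᵢ(Kᵢ−1)/(1+V/F(Kᵢ−1)) = 0.
Feasibility: ΣzᵢKᵢ = 1.166, Σzᵢ/Kᵢ = 2.095 — both > 1, two phases present.
Newton–Raphson from V/F = 0.36:
  V/F = 0.360: g = -0.1740, g' = -0.778 → V/F = 0.136
  V/F = 0.136: g = 0.0122, g' = -0.953 → V/F = 0.149
Converged at V/F = 0.149.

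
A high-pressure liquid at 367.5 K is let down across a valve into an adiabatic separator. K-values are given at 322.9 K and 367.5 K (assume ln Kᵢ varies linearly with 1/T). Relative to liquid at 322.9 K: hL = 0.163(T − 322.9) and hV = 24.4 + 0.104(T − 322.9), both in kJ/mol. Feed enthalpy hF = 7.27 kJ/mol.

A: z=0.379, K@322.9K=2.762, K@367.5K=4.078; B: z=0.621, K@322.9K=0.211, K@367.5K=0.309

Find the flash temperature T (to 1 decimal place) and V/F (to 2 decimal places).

Adiabatic flash: solve Rachford–Rice at each trial T, then check hF = ψ·hV(T) + (1−ψ)·hL(T).
  T = 322.9 K: K = (2.762, 0.211), RR gives ψ = 0.128, H_out = 3.121 kJ/mol
  T = 367.5 K: K = (4.078, 0.309), RR gives ψ = 0.347, H_out = 14.818 kJ/mol
  T = 345.2 K: K = (3.399, 0.259), RR gives ψ = 0.252, H_out = 9.457 kJ/mol
  T = 334.0 K: K = (3.073, 0.234), RR gives ψ = 0.195, H_out = 6.448 kJ/mol
  T = 339.6 K: K = (3.234, 0.246), RR gives ψ = 0.225, H_out = 7.988 kJ/mol
  T = 336.8 K: K = (3.153, 0.240), RR gives ψ = 0.210, H_out = 7.228 kJ/mol
  T = 338.2 K: K = (3.194, 0.243), RR gives ψ = 0.218, H_out = 7.610 kJ/mol
Linear interpolation between T = 336.8 (H_out = 7.228) and T = 338.2 (H_out = 7.610) on hF = 7.27 gives T ≈ 337.0 K, at which ψ = 0.21.

T = 337.0 K, V/F = 0.21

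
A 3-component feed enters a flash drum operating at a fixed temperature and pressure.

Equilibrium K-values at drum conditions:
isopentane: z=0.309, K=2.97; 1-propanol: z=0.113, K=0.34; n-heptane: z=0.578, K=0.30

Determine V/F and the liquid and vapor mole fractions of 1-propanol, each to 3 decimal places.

Newton–Raphson from V/F = 0.57:
  V/F = 0.570: g = -0.5060, g' = -1.177 → V/F = 0.140
  V/F = 0.140: g = -0.0536, g' = -1.145 → V/F = 0.093
  V/F = 0.093: g = 0.0020, g' = -1.236 → V/F = 0.095
Converged at V/F = 0.095.
Compositions from xᵢ = zᵢ/(1+V/F(Kᵢ−1)), yᵢ = Kᵢxᵢ:
  isopentane: x = 0.260, y = 0.773
  1-propanol: x = 0.121, y = 0.041
  n-heptane: x = 0.619, y = 0.186

V/F = 0.095, x_1-propanol = 0.121, y_1-propanol = 0.041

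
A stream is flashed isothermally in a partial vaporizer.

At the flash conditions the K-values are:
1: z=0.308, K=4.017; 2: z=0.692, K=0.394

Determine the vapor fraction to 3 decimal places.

Material balance + equilibrium reduce to Σ zᵢ(Kᵢ−1)/(1+ψ(Kᵢ−1)) = 0.
Feasibility: ΣzᵢKᵢ = 1.510, Σzᵢ/Kᵢ = 1.833 — both > 1, two phases present.
Binary case is linear: z₁(K₁−1)(1+ψ(K₂−1)) + z₂(K₂−1)(1+ψ(K₁−1)) = 0
⇒ ψ = [z₁(K₁−1)+z₂(K₂−1)] / [−(K₁−1)(K₂−1)] = 0.5099/1.8283 = 0.279

ψ = 0.279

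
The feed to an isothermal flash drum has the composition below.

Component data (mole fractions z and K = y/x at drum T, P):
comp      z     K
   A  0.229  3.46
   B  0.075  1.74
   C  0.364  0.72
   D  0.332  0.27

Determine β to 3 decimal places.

β = 0.238

Iterate (Newton) starting at β = 0.63:
  β = 0.630: g = -0.3137, g' = -0.881 → β = 0.274
  β = 0.274: g = -0.0306, g' = -0.833 → β = 0.237
  β = 0.237: g = 0.0007, g' = -0.874 → β = 0.238
Converged at β = 0.238.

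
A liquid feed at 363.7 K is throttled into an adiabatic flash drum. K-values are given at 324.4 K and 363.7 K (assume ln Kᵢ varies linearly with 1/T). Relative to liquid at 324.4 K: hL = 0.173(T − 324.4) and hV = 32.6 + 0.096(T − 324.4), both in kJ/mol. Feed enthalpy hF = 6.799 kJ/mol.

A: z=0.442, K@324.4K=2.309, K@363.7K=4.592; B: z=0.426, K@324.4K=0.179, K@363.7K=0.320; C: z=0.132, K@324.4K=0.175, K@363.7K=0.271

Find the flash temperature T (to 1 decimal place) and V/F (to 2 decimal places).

Adiabatic flash: solve Rachford–Rice at each trial T, then check hF = ψ·hV(T) + (1−ψ)·hL(T).
  T = 324.4 K: K = (2.309, 0.179, 0.175), RR gives ψ = 0.111, H_out = 3.634 kJ/mol
  T = 363.7 K: K = (4.592, 0.320, 0.271), RR gives ψ = 0.483, H_out = 21.097 kJ/mol
  T = 344.0 K: K = (3.318, 0.243, 0.220), RR gives ψ = 0.339, H_out = 13.934 kJ/mol
  T = 334.2 K: K = (2.783, 0.210, 0.197), RR gives ψ = 0.244, H_out = 9.468 kJ/mol
  T = 329.3 K: K = (2.538, 0.194, 0.186), RR gives ψ = 0.184, H_out = 6.786 kJ/mol
  T = 331.8 K: K = (2.661, 0.202, 0.192), RR gives ψ = 0.216, H_out = 8.203 kJ/mol
  T = 330.6 K: K = (2.602, 0.198, 0.189), RR gives ψ = 0.201, H_out = 7.536 kJ/mol
Linear interpolation between T = 329.3 (H_out = 6.786) and T = 330.6 (H_out = 7.536) on hF = 6.799 gives T ≈ 329.3 K, at which ψ = 0.18.

T = 329.3 K, V/F = 0.18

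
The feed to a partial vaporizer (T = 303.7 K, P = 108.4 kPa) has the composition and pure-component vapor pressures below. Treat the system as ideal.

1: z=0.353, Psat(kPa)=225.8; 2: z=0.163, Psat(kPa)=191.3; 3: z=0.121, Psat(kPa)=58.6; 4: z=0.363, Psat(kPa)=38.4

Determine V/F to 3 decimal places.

Raoult's law: Kᵢ = Pᵢˢᵃᵗ/P = Pᵢˢᵃᵗ/108.4.
  K_1 = 225.8/108.4 = 2.08303, K_2 = 191.3/108.4 = 1.76476, K_3 = 58.6/108.4 = 0.54059, K_4 = 38.4/108.4 = 0.35424
Rachford–Rice: g(V/F) = Σ zᵢ(Kᵢ−1)/(1+V/F(Kᵢ−1)) = 0.
Feasibility: ΣzᵢKᵢ = 1.217, Σzᵢ/Kᵢ = 1.510 — both > 1, two phases present.
Newton–Raphson from V/F = 0.5:
  V/F = 0.500: g = -0.0802, g' = -0.597 → V/F = 0.366
  V/F = 0.366: g = -0.0025, g' = -0.567 → V/F = 0.361
Converged at V/F = 0.361.

V/F = 0.361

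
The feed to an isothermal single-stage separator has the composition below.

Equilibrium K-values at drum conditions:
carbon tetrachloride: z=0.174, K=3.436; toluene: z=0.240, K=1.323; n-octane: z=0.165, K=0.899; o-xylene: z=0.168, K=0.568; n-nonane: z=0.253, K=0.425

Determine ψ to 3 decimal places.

Iterate (Newton) starting at ψ = 0.5:
  ψ = 0.500: g = -0.0565, g' = -0.446 → ψ = 0.373
  ψ = 0.373: g = 0.0020, g' = -0.485 → ψ = 0.378
Converged at ψ = 0.378.

ψ = 0.378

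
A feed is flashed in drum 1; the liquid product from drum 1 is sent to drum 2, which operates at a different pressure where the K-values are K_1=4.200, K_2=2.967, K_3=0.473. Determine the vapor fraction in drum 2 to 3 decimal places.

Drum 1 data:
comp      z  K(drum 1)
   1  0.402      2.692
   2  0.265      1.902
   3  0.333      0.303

V/F (drum 2) = 0.398

Drum 1:
Iterate (Newton) starting at ψ₁ = 0.5:
  ψ₁ = 0.500: g = 0.1769, g' = -0.821 → ψ₁ = 0.715
  ψ₁ = 0.715: g = -0.0100, g' = -0.959 → ψ₁ = 0.705
Converged at ψ₁ = 0.705.
Drum-1 compositions:
  1: x = 0.183, y = 0.494
  2: x = 0.162, y = 0.308
  3: x = 0.655, y = 0.198
Drum-2 feed = drum-1 liquid: z₂ = (0.1833, 0.1620, 0.6547).
Drum 2:
Material balance + equilibrium reduce to Σ zᵢ(Kᵢ−1)/(1+ψ₂(Kᵢ−1)) = 0.
Feasibility: ΣzᵢKᵢ = 1.560, Σzᵢ/Kᵢ = 1.482 — both > 1, two phases present.
Newton iteration, ψ₂⁰ = 0.45:
  ψ₂ = 0.450: g = -0.0428, g' = -0.804 → ψ₂ = 0.397
  ψ₂ = 0.397: g = 0.0012, g' = -0.853 → ψ₂ = 0.398
Converged at ψ₂ = 0.398.
  1: x = 0.081, y = 0.339
  2: x = 0.091, y = 0.270
  3: x = 0.829, y = 0.392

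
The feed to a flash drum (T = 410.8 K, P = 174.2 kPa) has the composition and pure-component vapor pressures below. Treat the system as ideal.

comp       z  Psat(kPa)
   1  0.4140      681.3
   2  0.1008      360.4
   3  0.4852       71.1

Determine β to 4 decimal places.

Raoult's law: Kᵢ = Pᵢˢᵃᵗ/P = Pᵢˢᵃᵗ/174.2.
  K_1 = 681.3/174.2 = 3.911022, K_2 = 360.4/174.2 = 2.068886, K_3 = 71.1/174.2 = 0.408152
Newton–Raphson from β = 0.5:
  β = 0.5000: g = 0.15316, g' = -0.9736 → β = 0.6573
  β = 0.6573: g = 0.00693, g' = -0.9083 → β = 0.6649
Converged at β = 0.6649.

β = 0.6649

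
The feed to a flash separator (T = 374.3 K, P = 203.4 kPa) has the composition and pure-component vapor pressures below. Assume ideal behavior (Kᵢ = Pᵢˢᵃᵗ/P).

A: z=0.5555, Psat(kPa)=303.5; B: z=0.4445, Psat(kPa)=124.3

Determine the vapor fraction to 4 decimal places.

Raoult's law: Kᵢ = Pᵢˢᵃᵗ/P = Pᵢˢᵃᵗ/203.4.
  K_A = 303.5/203.4 = 1.492134, K_B = 124.3/203.4 = 0.611111
Material balance + equilibrium reduce to Σ zᵢ(Kᵢ−1)/(1+ψ(Kᵢ−1)) = 0.
Check two-phase: ΣzᵢKᵢ = 1.1005 > 1 and Σzᵢ/Kᵢ = 1.0996 > 1, so g(0) = 0.1005 > 0 and g(1) = -0.0996 < 0.
Binary case is linear: z₁(K₁−1)(1+ψ(K₂−1)) + z₂(K₂−1)(1+ψ(K₁−1)) = 0
⇒ ψ = [z₁(K₁−1)+z₂(K₂−1)] / [−(K₁−1)(K₂−1)] = 0.10052/0.19139 = 0.5252

ψ = 0.5252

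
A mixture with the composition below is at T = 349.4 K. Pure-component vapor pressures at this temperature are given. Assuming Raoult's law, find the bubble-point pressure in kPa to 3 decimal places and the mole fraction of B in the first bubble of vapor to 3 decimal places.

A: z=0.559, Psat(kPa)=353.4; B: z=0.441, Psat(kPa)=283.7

Pbub = 322.662 kPa, y_B = 0.388

At the bubble point ψ → 0, so ΣzᵢKᵢ = 1 with Kᵢ = Pᵢˢᵃᵗ/P ⇒ P = ΣzᵢPᵢˢᵃᵗ.
P = 0.559·353.4 + 0.441·283.7 = 322.662 kPa
yᵢ = zᵢPᵢˢᵃᵗ/P ⇒ y_B = 0.441·283.7/322.662 = 0.388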